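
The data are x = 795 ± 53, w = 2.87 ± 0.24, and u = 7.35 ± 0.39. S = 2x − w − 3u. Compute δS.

Sums and differences: (δS)² = Σ (cᵢ δxᵢ)².
  (2·δx)² = 11200;  (δw)² = 0.0576;  (3·δu)² = 1.37
δS = √(11200) = 106

106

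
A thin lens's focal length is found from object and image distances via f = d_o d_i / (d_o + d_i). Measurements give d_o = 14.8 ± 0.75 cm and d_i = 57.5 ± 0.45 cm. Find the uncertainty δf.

∂f/∂d_o = (d_i/(d_o+d_i))² = 0.632;  ∂f/∂d_i = (d_o/(d_o+d_i))² = 0.0419
δf = √((∂f/∂d_o · δd_o)² + (∂f/∂d_i · δd_i)²) = √(0.225 + 0.000356) = 0.475 cm

0.475 cm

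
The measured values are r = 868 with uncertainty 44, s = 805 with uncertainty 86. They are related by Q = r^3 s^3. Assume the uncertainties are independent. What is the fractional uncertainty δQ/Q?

0.355

Q is a product of powers, so relative uncertainties combine in quadrature:
  (3·δr/r)² = (3×0.0507)² = 0.0231;  (3·δs/s)² = (3×0.107)² = 0.103
δQ/Q = √(0.126) = 0.355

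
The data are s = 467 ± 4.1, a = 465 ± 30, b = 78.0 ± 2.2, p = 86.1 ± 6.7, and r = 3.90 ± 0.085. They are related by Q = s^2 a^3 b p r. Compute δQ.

1.22e+17

For a monomial Q ∝ s^2, a^3, b, p, r, fractional errors add in quadrature:
  (2·δs/s)² = (2×0.00878)² = 0.000308;  (3·δa/a)² = (3×0.0645)² = 0.0375;  (1·δb/b)² = (1×0.0282)² = 0.000796;  (1·δp/p)² = (1×0.0778)² = 0.00606;  (1·δr/r)² = (1×0.0218)² = 0.000475
δQ/Q = √(0.0451) = 0.212
Q = 5.74e+17, so δQ = 0.212 × 5.74e+17 = 1.22e+17.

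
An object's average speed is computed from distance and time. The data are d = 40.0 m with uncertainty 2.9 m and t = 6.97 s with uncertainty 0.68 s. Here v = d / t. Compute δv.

Since v is a product/quotient, work with relative uncertainties:
  (1·δd/d)² = (1×0.0725)² = 0.00526;  (-1·δt/t)² = (-1×0.0976)² = 0.00952
δv/v = √(0.0148) = 0.122
v = 5.74 m/s, so δv = 0.122 × 5.74 = 0.698 m/s.

0.698 m/s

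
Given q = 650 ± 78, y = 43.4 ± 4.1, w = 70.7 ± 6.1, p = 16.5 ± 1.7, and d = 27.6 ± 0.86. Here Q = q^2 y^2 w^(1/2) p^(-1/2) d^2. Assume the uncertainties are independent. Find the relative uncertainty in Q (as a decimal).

0.319

Products/powers → add relative errors in quadrature, weighted by exponent:
  (2·δq/q)² = (2×0.120)² = 0.0576;  (2·δy/y)² = (2×0.0945)² = 0.0357;  (½·δw/w)² = (0.5×0.0863)² = 0.00186;  (−½·δp/p)² = (-0.5×0.103)² = 0.00265;  (2·δd/d)² = (2×0.0312)² = 0.00388
δQ/Q = √(0.102) = 0.319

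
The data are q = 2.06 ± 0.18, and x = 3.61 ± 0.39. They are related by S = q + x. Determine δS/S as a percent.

7.58%

Absolute uncertainties add in quadrature for a linear combination:
  (δq)² = 0.0324;  (δx)² = 0.152
δS = √(0.184) = 0.430
S = 5.67, so δS/S = 0.430/5.67 = 0.0758.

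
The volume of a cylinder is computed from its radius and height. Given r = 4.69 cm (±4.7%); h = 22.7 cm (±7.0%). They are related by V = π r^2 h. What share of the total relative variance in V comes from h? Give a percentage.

35.7%

(δV/V)² = (2·δr/r)² + (1·δh/h)²
  r term: (2×0.0470)² = 0.00884
  h term: (1×0.0700)² = 0.00490
Total = 0.0137. Share from h = 0.00490/0.0137 = 0.357.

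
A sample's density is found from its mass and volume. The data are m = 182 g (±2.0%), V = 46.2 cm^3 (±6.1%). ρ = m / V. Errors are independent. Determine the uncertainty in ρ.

0.253 g/cm^3

For a monomial ρ ∝ m, V^-1, fractional errors add in quadrature:
  (1·δm/m)² = (1×0.0200)² = 0.000400;  (-1·δV/V)² = (-1×0.0610)² = 0.00372
δρ/ρ = √(0.00412) = 0.0642
ρ = 3.94 g/cm^3, so δρ = 0.0642 × 3.94 = 0.253 g/cm^3.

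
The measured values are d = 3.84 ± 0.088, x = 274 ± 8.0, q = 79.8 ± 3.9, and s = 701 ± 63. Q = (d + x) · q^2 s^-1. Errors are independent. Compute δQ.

343

Let u = d + x = 278. δu = √(δd² + δx²) = √(0.00774 + 64.0) = 8.00, so δu/u = 0.0288.
Q is then a monomial in u, q, s:
δQ/Q = √((δu/u)² + (2·δq/q)² + (-1·δs/s)²) = √(0.000829 + 0.00955 + 0.00808) = 0.136
Q = 2520, so δQ = 0.136 × 2520 = 343.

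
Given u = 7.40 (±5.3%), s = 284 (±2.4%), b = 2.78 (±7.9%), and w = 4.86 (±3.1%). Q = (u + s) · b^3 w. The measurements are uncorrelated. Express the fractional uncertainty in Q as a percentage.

24.0%

Let h = u + s = 291. δh = √(δu² + δs²) = √(0.154 + 46.5) = 6.83, so δh/h = 0.0234.
Q is then a monomial in h, b, w:
δQ/Q = √((δh/h)² + (3·δb/b)² + (1·δw/w)²) = √(0.000549 + 0.0562 + 0.000961) = 0.240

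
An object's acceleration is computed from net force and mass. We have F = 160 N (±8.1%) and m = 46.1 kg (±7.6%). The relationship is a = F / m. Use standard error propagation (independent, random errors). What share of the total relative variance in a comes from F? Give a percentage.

53.2%

(δa/a)² = (1·δF/F)² + (-1·δm/m)²
  F term: (1×0.0810)² = 0.00656
  m term: (-1×0.0760)² = 0.00578
Total = 0.0123. Share from F = 0.00656/0.0123 = 0.532.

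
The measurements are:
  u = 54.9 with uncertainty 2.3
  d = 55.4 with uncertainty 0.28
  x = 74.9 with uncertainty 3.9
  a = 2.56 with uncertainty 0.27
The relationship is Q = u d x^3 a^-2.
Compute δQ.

5.18e+07

Relative error in a monomial: (δQ/Q)² = Σ (nᵢ · δxᵢ/xᵢ)².
  (1·δu/u)² = (1×0.0419)² = 0.00176;  (1·δd/d)² = (1×0.00505)² = 2.55e-05;  (3·δx/x)² = (3×0.0521)² = 0.0244;  (-2·δa/a)² = (-2×0.105)² = 0.0445
δQ/Q = √(0.0707) = 0.266
Q = 1.95e+08, so δQ = 0.266 × 1.95e+08 = 5.18e+07.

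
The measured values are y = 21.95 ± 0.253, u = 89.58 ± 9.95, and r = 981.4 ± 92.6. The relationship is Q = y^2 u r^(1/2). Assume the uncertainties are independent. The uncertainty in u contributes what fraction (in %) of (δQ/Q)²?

(δQ/Q)² = (2·δy/y)² + (1·δu/u)² + (½·δr/r)²
  y term: (2×0.0115)² = 0.000531
  u term: (1×0.111)² = 0.0123
  r term: (0.5×0.0944)² = 0.00223
Total = 0.0151. Share from u = 0.0123/0.0151 = 0.817.

81.7%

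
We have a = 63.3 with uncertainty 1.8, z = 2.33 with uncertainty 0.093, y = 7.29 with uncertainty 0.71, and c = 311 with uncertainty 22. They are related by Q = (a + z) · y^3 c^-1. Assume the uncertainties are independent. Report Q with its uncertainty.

Let u = a + z = 65.6. δu = √(δa² + δz²) = √(3.24 + 0.00865) = 1.80, so δu/u = 0.0275.
Q is then a monomial in u, y, c:
δQ/Q = √((δu/u)² + (3·δy/y)² + (-1·δc/c)²) = √(0.000754 + 0.0854 + 0.00500) = 0.302
Q = 81.8, so δQ = 0.302 × 81.8 = 24.7.

81.8 ± 24.7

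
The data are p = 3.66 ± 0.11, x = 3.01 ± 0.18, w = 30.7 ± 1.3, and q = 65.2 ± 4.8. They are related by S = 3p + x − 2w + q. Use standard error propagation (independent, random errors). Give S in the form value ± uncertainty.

17.8 ± 5.47

S is a linear combination, so absolute uncertainties add in quadrature:
  (3·δp)² = 0.109;  (δx)² = 0.0324;  (2·δw)² = 6.76;  (δq)² = 23.0
δS = √(29.9) = 5.47
S = 17.8.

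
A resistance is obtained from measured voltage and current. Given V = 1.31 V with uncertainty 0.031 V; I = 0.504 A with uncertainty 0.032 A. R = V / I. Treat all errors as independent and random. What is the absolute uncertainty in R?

0.176 Ω

Products/powers → add relative errors in quadrature, weighted by exponent:
  (1·δV/V)² = (1×0.0237)² = 0.000560;  (-1·δI/I)² = (-1×0.0635)² = 0.00403
δR/R = √(0.00459) = 0.0678
R = 2.60 Ω, so δR = 0.0678 × 2.60 = 0.176 Ω.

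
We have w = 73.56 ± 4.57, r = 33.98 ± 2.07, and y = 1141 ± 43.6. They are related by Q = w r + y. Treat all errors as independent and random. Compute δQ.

Let p = w·r = 2500. δp/p = √((1·δw/w)² + (1·δr/r)²) = √(0.00386 + 0.00371) = 0.0870, so δp = 217.
Q = p + y: δQ = √(δp² + δy²) = √(47300 + 1900) = 222

222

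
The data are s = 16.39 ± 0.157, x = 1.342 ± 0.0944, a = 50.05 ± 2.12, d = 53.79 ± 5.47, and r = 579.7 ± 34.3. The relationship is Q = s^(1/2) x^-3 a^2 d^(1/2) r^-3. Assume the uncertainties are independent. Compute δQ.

4.63e-05

Relative error in a monomial: (δQ/Q)² = Σ (nᵢ · δxᵢ/xᵢ)².
  (½·δs/s)² = (0.5×0.00958)² = 2.29e-05;  (-3·δx/x)² = (-3×0.0703)² = 0.0445;  (2·δa/a)² = (2×0.0424)² = 0.00718;  (½·δd/d)² = (0.5×0.102)² = 0.00259;  (-3·δr/r)² = (-3×0.0592)² = 0.0315
δQ/Q = √(0.0858) = 0.293
Q = 0.0001580, so δQ = 0.293 × 0.0001580 = 4.63e-05.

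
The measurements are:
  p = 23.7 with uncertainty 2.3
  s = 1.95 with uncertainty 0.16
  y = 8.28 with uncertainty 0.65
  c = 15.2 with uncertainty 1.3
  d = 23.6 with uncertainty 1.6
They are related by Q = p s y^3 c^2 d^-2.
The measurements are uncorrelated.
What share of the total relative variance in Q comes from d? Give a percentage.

15.4%

(δQ/Q)² = (1·δp/p)² + (1·δs/s)² + (3·δy/y)² + (2·δc/c)² + (-2·δd/d)²
  p term: (1×0.0970)² = 0.00942
  s term: (1×0.0821)² = 0.00673
  y term: (3×0.0785)² = 0.0555
  c term: (2×0.0855)² = 0.0293
  d term: (-2×0.0678)² = 0.0184
Total = 0.119. Share from d = 0.0184/0.119 = 0.154.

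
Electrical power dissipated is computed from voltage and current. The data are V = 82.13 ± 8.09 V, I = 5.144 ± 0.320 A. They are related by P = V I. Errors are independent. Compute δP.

49.2 W

Products/powers → add relative errors in quadrature, weighted by exponent:
  (1·δV/V)² = (1×0.0985)² = 0.00970;  (1·δI/I)² = (1×0.0622)² = 0.00387
δP/P = √(0.0136) = 0.117
P = 422.5 W, so δP = 0.117 × 422.5 = 49.2 W.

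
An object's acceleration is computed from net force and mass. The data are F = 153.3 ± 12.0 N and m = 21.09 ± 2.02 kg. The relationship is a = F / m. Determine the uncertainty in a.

0.899 m/s^2

Relative error in a monomial: (δa/a)² = Σ (nᵢ · δxᵢ/xᵢ)².
  (1·δF/F)² = (1×0.0783)² = 0.00613;  (-1·δm/m)² = (-1×0.0958)² = 0.00917
δa/a = √(0.0153) = 0.124
a = 7.269 m/s^2, so δa = 0.124 × 7.269 = 0.899 m/s^2.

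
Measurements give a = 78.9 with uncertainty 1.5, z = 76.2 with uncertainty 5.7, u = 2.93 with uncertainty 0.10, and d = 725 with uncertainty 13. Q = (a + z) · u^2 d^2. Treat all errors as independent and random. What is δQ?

6.02e+07

Let w = a + z = 155. δw = √(δa² + δz²) = √(2.25 + 32.5) = 5.89, so δw/w = 0.0380.
Q is then a monomial in w, u, d:
δQ/Q = √((δw/w)² + (2·δu/u)² + (2·δd/d)²) = √(0.00144 + 0.00466 + 0.00129) = 0.0860
Q = 7e+08, so δQ = 0.0860 × 7e+08 = 6.02e+07.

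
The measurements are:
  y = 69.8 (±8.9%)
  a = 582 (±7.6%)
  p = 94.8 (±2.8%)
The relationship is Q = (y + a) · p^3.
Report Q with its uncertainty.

Let u = y + a = 652. δu = √(δy² + δa²) = √(38.6 + 1960) = 44.7, so δu/u = 0.0685.
Q is then a monomial in u, p:
δQ/Q = √((δu/u)² + (3·δp/p)²) = √(0.00470 + 0.00706) = 0.108
Q = 5.55e+08, so δQ = 0.108 × 5.55e+08 = 6.02e+07.

(5.55 ± 0.602) × 10^8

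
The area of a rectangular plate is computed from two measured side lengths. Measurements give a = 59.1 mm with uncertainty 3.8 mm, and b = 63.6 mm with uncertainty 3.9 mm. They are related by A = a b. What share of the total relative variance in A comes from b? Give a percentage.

47.6%

(δA/A)² = (1·δa/a)² + (1·δb/b)²
  a term: (1×0.0643)² = 0.00413
  b term: (1×0.0613)² = 0.00376
Total = 0.00789. Share from b = 0.00376/0.00789 = 0.476.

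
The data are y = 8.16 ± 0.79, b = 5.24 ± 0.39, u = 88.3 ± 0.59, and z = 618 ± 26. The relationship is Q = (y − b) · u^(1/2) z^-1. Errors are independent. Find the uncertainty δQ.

0.0135

Let w = y − b = 2.92. δw = √(δy² + δb²) = √(0.624 + 0.152) = 0.881, so δw/w = 0.302.
Q is then a monomial in w, u, z:
δQ/Q = √((δw/w)² + (½·δu/u)² + (-1·δz/z)²) = √(0.0910 + 1.12e-05 + 0.00177) = 0.305
Q = 0.0444, so δQ = 0.305 × 0.0444 = 0.0135.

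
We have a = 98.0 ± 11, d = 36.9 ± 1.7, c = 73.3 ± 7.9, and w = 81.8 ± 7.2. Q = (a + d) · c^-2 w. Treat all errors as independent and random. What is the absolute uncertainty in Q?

Let u = a + d = 135. δu = √(δa² + δd²) = √(121 + 2.89) = 11.1, so δu/u = 0.0825.
Q is then a monomial in u, c, w:
δQ/Q = √((δu/u)² + (-2·δc/c)² + (1·δw/w)²) = √(0.00681 + 0.0465 + 0.00775) = 0.247
Q = 2.05, so δQ = 0.247 × 2.05 = 0.507.

0.507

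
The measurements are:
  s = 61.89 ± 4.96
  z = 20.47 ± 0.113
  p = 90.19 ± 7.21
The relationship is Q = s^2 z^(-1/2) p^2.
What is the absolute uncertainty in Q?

1.56e+06

Since Q is a product/quotient, work with relative uncertainties:
  (2·δs/s)² = (2×0.0801)² = 0.0257;  (−½·δz/z)² = (-0.5×0.00552)² = 7.62e-06;  (2·δp/p)² = (2×0.0799)² = 0.0256
δQ/Q = √(0.0513) = 0.226
Q = 6.887e+06, so δQ = 0.226 × 6.887e+06 = 1.56e+06.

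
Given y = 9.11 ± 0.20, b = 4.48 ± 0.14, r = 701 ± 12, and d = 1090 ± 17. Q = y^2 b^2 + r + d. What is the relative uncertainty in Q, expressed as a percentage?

3.73%

Let p = y^2·b^2 = 1670. δp/p = √((2·δy/y)² + (2·δb/b)²) = √(0.00193 + 0.00391) = 0.0764, so δp = 127.
Q = p + r + d: δQ = √(δp² + δr² + δd²) = √(16200 + 144 + 289) = 129
Q = 3460, so δQ/Q = 129/3460 = 0.0373.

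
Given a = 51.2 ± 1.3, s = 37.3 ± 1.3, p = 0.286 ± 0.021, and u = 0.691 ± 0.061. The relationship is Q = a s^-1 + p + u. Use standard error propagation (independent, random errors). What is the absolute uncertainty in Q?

Let w = a·s^-1 = 1.37. δw/w = √((1·δa/a)² + (-1·δs/s)²) = √(0.000645 + 0.00121) = 0.0431, so δw = 0.0592.
Q = w + p + u: δQ = √(δw² + δp² + δu²) = √(0.00350 + 0.000441 + 0.00372) = 0.0876

0.0876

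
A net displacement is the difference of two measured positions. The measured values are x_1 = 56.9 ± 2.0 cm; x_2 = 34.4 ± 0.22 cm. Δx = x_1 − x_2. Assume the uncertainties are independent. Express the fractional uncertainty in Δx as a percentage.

Δx is a linear combination, so absolute uncertainties add in quadrature:
  (δx_1)² = 4.00;  (δx_2)² = 0.0484
δΔx = √(4.05) = 2.01 cm
Δx = 22.5 cm, so δΔx/Δx = 2.01/22.5 = 0.0894.

8.94%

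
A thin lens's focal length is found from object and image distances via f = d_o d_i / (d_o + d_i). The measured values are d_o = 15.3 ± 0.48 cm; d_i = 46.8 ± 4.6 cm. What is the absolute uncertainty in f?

0.390 cm

∂f/∂d_o = (d_i/(d_o+d_i))² = 0.568;  ∂f/∂d_i = (d_o/(d_o+d_i))² = 0.0607
δf = √((∂f/∂d_o · δd_o)² + (∂f/∂d_i · δd_i)²) = √(0.0743 + 0.0780) = 0.390 cm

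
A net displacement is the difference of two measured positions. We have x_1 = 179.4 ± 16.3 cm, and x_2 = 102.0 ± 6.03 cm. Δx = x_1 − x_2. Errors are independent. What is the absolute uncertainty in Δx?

Absolute uncertainties add in quadrature for a linear combination:
  (δx_1)² = 266;  (δx_2)² = 36.4
δΔx = √(302) = 17.4 cm

17.4 cm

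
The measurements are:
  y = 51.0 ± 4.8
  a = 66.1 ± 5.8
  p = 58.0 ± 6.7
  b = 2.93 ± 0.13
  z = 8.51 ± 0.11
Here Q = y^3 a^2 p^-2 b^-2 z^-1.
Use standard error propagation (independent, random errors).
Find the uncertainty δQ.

Q is a product of powers, so relative uncertainties combine in quadrature:
  (3·δy/y)² = (3×0.0941)² = 0.0797;  (2·δa/a)² = (2×0.0877)² = 0.0308;  (-2·δp/p)² = (-2×0.116)² = 0.0534;  (-2·δb/b)² = (-2×0.0444)² = 0.00787;  (-1·δz/z)² = (-1×0.0129)² = 0.000167
δQ/Q = √(0.172) = 0.415
Q = 2360, so δQ = 0.415 × 2360 = 978.

978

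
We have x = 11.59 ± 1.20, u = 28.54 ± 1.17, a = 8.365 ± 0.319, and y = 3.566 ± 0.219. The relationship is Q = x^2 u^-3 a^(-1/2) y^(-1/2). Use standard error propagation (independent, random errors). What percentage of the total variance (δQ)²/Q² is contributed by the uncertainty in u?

25.5%

(δQ/Q)² = (2·δx/x)² + (-3·δu/u)² + (−½·δa/a)² + (−½·δy/y)²
  x term: (2×0.104)² = 0.0429
  u term: (-3×0.0410)² = 0.0151
  a term: (-0.5×0.0381)² = 0.000364
  y term: (-0.5×0.0614)² = 0.000943
Total = 0.0593. Share from u = 0.0151/0.0593 = 0.255.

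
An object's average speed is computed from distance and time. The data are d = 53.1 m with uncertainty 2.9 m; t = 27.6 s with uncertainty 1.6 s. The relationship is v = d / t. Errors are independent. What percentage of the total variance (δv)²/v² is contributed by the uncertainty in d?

(δv/v)² = (1·δd/d)² + (-1·δt/t)²
  d term: (1×0.0546)² = 0.00298
  t term: (-1×0.0580)² = 0.00336
Total = 0.00634. Share from d = 0.00298/0.00634 = 0.470.

47.0%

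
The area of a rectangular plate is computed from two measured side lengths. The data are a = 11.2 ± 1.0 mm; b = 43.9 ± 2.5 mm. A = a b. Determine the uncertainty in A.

52.1 mm^2

For a monomial A ∝ a, b, fractional errors add in quadrature:
  (1·δa/a)² = (1×0.0893)² = 0.00797;  (1·δb/b)² = (1×0.0569)² = 0.00324
δA/A = √(0.0112) = 0.106
A = 492 mm^2, so δA = 0.106 × 492 = 52.1 mm^2.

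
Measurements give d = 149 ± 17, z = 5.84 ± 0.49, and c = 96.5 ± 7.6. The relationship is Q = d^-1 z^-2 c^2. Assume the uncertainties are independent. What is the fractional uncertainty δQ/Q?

Products/powers → add relative errors in quadrature, weighted by exponent:
  (-1·δd/d)² = (-1×0.114)² = 0.0130;  (-2·δz/z)² = (-2×0.0839)² = 0.0282;  (2·δc/c)² = (2×0.0788)² = 0.0248
δQ/Q = √(0.0660) = 0.257

0.257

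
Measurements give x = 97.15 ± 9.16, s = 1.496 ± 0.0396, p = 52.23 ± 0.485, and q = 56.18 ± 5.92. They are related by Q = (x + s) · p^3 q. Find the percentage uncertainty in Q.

Let u = x + s = 98.65. δu = √(δx² + δs²) = √(83.9 + 0.00157) = 9.16, so δu/u = 0.0929.
Q is then a monomial in u, p, q:
δQ/Q = √((δu/u)² + (3·δp/p)² + (1·δq/q)²) = √(0.00862 + 0.000776 + 0.0111) = 0.143

14.3%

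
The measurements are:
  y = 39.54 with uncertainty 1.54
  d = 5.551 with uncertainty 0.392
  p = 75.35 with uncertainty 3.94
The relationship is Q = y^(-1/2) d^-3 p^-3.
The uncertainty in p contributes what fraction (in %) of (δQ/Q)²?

35.2%

(δQ/Q)² = (−½·δy/y)² + (-3·δd/d)² + (-3·δp/p)²
  y term: (-0.5×0.0389)² = 0.000379
  d term: (-3×0.0706)² = 0.0449
  p term: (-3×0.0523)² = 0.0246
Total = 0.0699. Share from p = 0.0246/0.0699 = 0.352.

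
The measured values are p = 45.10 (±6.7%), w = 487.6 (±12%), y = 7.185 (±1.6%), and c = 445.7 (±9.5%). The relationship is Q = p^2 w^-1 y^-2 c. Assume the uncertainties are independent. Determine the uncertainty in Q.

7.42

Relative error in a monomial: (δQ/Q)² = Σ (nᵢ · δxᵢ/xᵢ)².
  (2·δp/p)² = (2×0.0670)² = 0.0180;  (-1·δw/w)² = (-1×0.120)² = 0.0144;  (-2·δy/y)² = (-2×0.0160)² = 0.00102;  (1·δc/c)² = (1×0.0950)² = 0.00903
δQ/Q = √(0.0424) = 0.206
Q = 36.01, so δQ = 0.206 × 36.01 = 7.42.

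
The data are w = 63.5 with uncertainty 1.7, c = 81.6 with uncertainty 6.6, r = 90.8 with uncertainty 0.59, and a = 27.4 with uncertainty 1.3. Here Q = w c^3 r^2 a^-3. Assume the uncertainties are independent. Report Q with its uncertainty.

Since Q is a product/quotient, work with relative uncertainties:
  (1·δw/w)² = (1×0.0268)² = 0.000717;  (3·δc/c)² = (3×0.0809)² = 0.0589;  (2·δr/r)² = (2×0.00650)² = 0.000169;  (-3·δa/a)² = (-3×0.0474)² = 0.0203
δQ/Q = √(0.0800) = 0.283
Q = 1.38e+07, so δQ = 0.283 × 1.38e+07 = 3.91e+06.

(1.38 ± 0.391) × 10^7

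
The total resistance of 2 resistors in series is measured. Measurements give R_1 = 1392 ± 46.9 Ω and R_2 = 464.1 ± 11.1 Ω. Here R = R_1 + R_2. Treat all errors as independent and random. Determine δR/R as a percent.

2.60%

Sums and differences: (δR)² = Σ (cᵢ δxᵢ)².
  (δR_1)² = 2200;  (δR_2)² = 123
δR = √(2320) = 48.2 Ω
R = 1856 Ω, so δR/R = 48.2/1856 = 0.0260.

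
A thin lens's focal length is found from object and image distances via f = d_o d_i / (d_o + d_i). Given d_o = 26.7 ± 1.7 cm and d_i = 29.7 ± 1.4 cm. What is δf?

0.566 cm

∂f/∂d_o = (d_i/(d_o+d_i))² = 0.277;  ∂f/∂d_i = (d_o/(d_o+d_i))² = 0.224
δf = √((∂f/∂d_o · δd_o)² + (∂f/∂d_i · δd_i)²) = √(0.222 + 0.0984) = 0.566 cm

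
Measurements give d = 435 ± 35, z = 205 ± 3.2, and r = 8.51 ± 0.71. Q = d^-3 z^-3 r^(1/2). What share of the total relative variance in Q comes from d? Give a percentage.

93.7%

(δQ/Q)² = (-3·δd/d)² + (-3·δz/z)² + (½·δr/r)²
  d term: (-3×0.0805)² = 0.0583
  z term: (-3×0.0156)² = 0.00219
  r term: (0.5×0.0834)² = 0.00174
Total = 0.0622. Share from d = 0.0583/0.0622 = 0.937.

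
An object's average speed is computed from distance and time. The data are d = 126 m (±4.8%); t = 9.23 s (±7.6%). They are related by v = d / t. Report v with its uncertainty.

13.7 ± 1.23 m/s

Relative error in a monomial: (δv/v)² = Σ (nᵢ · δxᵢ/xᵢ)².
  (1·δd/d)² = (1×0.0480)² = 0.00230;  (-1·δt/t)² = (-1×0.0760)² = 0.00578
δv/v = √(0.00808) = 0.0899
v = 13.7 m/s, so δv = 0.0899 × 13.7 = 1.23 m/s.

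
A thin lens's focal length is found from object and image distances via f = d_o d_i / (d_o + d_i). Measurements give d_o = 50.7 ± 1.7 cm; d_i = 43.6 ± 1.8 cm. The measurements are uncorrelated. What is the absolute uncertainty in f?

∂f/∂d_o = (d_i/(d_o+d_i))² = 0.214;  ∂f/∂d_i = (d_o/(d_o+d_i))² = 0.289
δf = √((∂f/∂d_o · δd_o)² + (∂f/∂d_i · δd_i)²) = √(0.132 + 0.271) = 0.635 cm

0.635 cm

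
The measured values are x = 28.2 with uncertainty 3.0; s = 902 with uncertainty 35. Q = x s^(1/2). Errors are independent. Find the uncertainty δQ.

91.6

For a monomial Q ∝ x, s^(1/2), fractional errors add in quadrature:
  (1·δx/x)² = (1×0.106)² = 0.0113;  (½·δs/s)² = (0.5×0.0388)² = 0.000376
δQ/Q = √(0.0117) = 0.108
Q = 847, so δQ = 0.108 × 847 = 91.6.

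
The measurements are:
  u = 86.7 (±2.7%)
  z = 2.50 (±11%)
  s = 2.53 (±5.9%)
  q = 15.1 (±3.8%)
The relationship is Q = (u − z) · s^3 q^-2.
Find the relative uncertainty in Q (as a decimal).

0.195

Let w = u − z = 84.2. δw = √(δu² + δz²) = √(5.48 + 0.0756) = 2.36, so δw/w = 0.0280.
Q is then a monomial in w, s, q:
δQ/Q = √((δw/w)² + (3·δs/s)² + (-2·δq/q)²) = √(0.000784 + 0.0313 + 0.00578) = 0.195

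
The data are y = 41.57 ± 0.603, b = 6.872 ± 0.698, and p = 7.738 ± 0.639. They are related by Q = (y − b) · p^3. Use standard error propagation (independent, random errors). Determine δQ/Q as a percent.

Let u = y − b = 34.70. δu = √(δy² + δb²) = √(0.364 + 0.487) = 0.922, so δu/u = 0.0266.
Q is then a monomial in u, p:
δQ/Q = √((δu/u)² + (3·δp/p)²) = √(0.000707 + 0.0614) = 0.249

24.9%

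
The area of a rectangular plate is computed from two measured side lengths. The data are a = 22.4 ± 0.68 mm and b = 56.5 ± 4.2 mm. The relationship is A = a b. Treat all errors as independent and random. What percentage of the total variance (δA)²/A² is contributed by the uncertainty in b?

(δA/A)² = (1·δa/a)² + (1·δb/b)²
  a term: (1×0.0304)² = 0.000922
  b term: (1×0.0743)² = 0.00553
Total = 0.00645. Share from b = 0.00553/0.00645 = 0.857.

85.7%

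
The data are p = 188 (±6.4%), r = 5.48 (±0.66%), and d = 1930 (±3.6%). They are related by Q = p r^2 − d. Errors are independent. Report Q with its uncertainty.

3720 ± 375

Let w = p·r^2 = 5650. δw/w = √((1·δp/p)² + (2·δr/r)²) = √(0.00410 + 0.000174) = 0.0653, so δw = 369.
Q = w − d: δQ = √(δw² + δd²) = √(1.36e+05 + 4830) = 375
Q = 3720.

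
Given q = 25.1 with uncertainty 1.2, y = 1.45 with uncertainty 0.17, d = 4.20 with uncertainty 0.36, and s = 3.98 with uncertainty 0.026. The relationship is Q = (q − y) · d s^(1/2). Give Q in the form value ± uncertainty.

198 ± 19.8

Let u = q − y = 23.7. δu = √(δq² + δy²) = √(1.44 + 0.0289) = 1.21, so δu/u = 0.0512.
Q is then a monomial in u, d, s:
δQ/Q = √((δu/u)² + (1·δd/d)² + (½·δs/s)²) = √(0.00263 + 0.00735 + 1.07e-05) = 0.0999
Q = 198, so δQ = 0.0999 × 198 = 19.8.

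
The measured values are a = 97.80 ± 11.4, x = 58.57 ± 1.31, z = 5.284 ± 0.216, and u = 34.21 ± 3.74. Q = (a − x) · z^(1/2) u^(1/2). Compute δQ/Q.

0.298

Let w = a − x = 39.23. δw = √(δa² + δx²) = √(130 + 1.72) = 11.5, so δw/w = 0.293.
Q is then a monomial in w, z, u:
δQ/Q = √((δw/w)² + (½·δz/z)² + (½·δu/u)²) = √(0.0856 + 0.000418 + 0.00299) = 0.298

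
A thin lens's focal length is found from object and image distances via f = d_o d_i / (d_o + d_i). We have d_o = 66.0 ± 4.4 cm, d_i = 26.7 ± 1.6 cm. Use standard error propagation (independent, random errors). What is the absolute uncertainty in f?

∂f/∂d_o = (d_i/(d_o+d_i))² = 0.0830;  ∂f/∂d_i = (d_o/(d_o+d_i))² = 0.507
δf = √((∂f/∂d_o · δd_o)² + (∂f/∂d_i · δd_i)²) = √(0.133 + 0.658) = 0.889 cm

0.889 cm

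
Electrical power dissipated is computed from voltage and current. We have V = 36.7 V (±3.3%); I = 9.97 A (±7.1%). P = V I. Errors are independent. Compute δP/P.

Since P is a product/quotient, work with relative uncertainties:
  (1·δV/V)² = (1×0.0330)² = 0.00109;  (1·δI/I)² = (1×0.0710)² = 0.00504
δP/P = √(0.00613) = 0.0783

0.0783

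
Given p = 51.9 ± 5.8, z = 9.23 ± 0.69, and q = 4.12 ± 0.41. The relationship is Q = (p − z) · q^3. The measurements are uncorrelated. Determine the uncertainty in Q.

980

Let u = p − z = 42.7. δu = √(δp² + δz²) = √(33.6 + 0.476) = 5.84, so δu/u = 0.137.
Q is then a monomial in u, q:
δQ/Q = √((δu/u)² + (3·δq/q)²) = √(0.0187 + 0.0891) = 0.328
Q = 2980, so δQ = 0.328 × 2980 = 980.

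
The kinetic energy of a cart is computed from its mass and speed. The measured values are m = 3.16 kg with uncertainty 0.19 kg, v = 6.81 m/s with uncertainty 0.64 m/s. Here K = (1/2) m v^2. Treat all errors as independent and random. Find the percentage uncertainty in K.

Since K is a product/quotient, work with relative uncertainties:
  (1·δm/m)² = (1×0.0601)² = 0.00362;  (2·δv/v)² = (2×0.0940)² = 0.0353
δK/K = √(0.0389) = 0.197

19.7%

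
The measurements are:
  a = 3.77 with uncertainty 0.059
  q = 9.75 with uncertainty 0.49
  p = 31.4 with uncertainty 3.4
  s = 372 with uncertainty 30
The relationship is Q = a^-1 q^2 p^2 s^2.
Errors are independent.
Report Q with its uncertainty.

Each factor contributes (exponent × relative error)² to (δQ/Q)²:
  (-1·δa/a)² = (-1×0.0156)² = 0.000245;  (2·δq/q)² = (2×0.0503)² = 0.0101;  (2·δp/p)² = (2×0.108)² = 0.0469;  (2·δs/s)² = (2×0.0806)² = 0.0260
δQ/Q = √(0.0833) = 0.289
Q = 3.44e+09, so δQ = 0.289 × 3.44e+09 = 9.93e+08.

(3.44 ± 0.993) × 10^9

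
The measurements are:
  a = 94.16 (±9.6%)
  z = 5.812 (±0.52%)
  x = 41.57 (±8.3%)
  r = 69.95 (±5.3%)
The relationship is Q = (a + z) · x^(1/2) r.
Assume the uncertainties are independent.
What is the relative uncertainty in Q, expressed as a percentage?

Let u = a + z = 99.97. δu = √(δa² + δz²) = √(81.7 + 0.000913) = 9.04, so δu/u = 0.0904.
Q is then a monomial in u, x, r:
δQ/Q = √((δu/u)² + (½·δx/x)² + (1·δr/r)²) = √(0.00818 + 0.00172 + 0.00281) = 0.113

11.3%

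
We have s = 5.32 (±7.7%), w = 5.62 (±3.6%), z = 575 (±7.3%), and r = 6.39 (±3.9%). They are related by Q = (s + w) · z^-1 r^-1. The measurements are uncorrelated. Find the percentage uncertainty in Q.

Let u = s + w = 10.9. δu = √(δs² + δw²) = √(0.168 + 0.0409) = 0.457, so δu/u = 0.0418.
Q is then a monomial in u, z, r:
δQ/Q = √((δu/u)² + (-1·δz/z)² + (-1·δr/r)²) = √(0.00174 + 0.00533 + 0.00152) = 0.0927

9.27%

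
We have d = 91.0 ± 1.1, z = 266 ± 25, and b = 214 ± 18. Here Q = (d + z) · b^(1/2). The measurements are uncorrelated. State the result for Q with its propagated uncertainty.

5220 ± 427

Let u = d + z = 357. δu = √(δd² + δz²) = √(1.21 + 625) = 25.0, so δu/u = 0.0701.
Q is then a monomial in u, b:
δQ/Q = √((δu/u)² + (½·δb/b)²) = √(0.00491 + 0.00177) = 0.0817
Q = 5220, so δQ = 0.0817 × 5220 = 427.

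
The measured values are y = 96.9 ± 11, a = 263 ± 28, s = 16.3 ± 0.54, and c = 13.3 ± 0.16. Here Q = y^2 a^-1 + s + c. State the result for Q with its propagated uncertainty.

65.3 ± 8.97

Let p = y^2·a^-1 = 35.7. δp/p = √((2·δy/y)² + (-1·δa/a)²) = √(0.0515 + 0.0113) = 0.251, so δp = 8.95.
Q = p + s + c: δQ = √(δp² + δs² + δc²) = √(80.1 + 0.292 + 0.0256) = 8.97
Q = 65.3.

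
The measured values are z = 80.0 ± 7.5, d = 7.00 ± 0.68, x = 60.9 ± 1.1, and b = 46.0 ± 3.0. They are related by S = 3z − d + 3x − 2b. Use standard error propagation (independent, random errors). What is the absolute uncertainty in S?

23.5

For a sum/difference, combine absolute errors in quadrature:
  (3·δz)² = 506;  (δd)² = 0.462;  (3·δx)² = 10.9;  (2·δb)² = 36.0
δS = √(554) = 23.5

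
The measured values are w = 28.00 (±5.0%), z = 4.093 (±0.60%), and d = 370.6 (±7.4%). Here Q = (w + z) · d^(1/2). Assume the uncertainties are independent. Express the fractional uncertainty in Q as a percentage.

Let u = w + z = 32.09. δu = √(δw² + δz²) = √(1.96 + 0.000603) = 1.40, so δu/u = 0.0436.
Q is then a monomial in u, d:
δQ/Q = √((δu/u)² + (½·δd/d)²) = √(0.00190 + 0.00137) = 0.0572

5.72%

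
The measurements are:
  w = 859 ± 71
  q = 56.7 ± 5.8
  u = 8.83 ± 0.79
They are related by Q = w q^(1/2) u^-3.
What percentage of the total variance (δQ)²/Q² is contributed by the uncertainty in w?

(δQ/Q)² = (1·δw/w)² + (½·δq/q)² + (-3·δu/u)²
  w term: (1×0.0827)² = 0.00683
  q term: (0.5×0.102)² = 0.00262
  u term: (-3×0.0895)² = 0.0720
Total = 0.0815. Share from w = 0.00683/0.0815 = 0.0838.

8.38%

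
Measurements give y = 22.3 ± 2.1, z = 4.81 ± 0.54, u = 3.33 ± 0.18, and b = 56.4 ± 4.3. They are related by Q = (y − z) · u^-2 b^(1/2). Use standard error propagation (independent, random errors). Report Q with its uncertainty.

Let w = y − z = 17.5. δw = √(δy² + δz²) = √(4.41 + 0.292) = 2.17, so δw/w = 0.124.
Q is then a monomial in w, u, b:
δQ/Q = √((δw/w)² + (-2·δu/u)² + (½·δb/b)²) = √(0.0154 + 0.0117 + 0.00145) = 0.169
Q = 11.8, so δQ = 0.169 × 11.8 = 2.00.

11.8 ± 2.00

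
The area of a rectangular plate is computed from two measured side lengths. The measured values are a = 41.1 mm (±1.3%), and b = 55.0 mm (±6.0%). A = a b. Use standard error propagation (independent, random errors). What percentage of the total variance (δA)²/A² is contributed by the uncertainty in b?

95.5%

(δA/A)² = (1·δa/a)² + (1·δb/b)²
  a term: (1×0.0130)² = 0.000169
  b term: (1×0.0600)² = 0.00360
Total = 0.00377. Share from b = 0.00360/0.00377 = 0.955.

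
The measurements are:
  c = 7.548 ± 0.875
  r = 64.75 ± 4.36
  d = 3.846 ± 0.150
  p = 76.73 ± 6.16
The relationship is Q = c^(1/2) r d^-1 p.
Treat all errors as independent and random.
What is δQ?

447

Products/powers → add relative errors in quadrature, weighted by exponent:
  (½·δc/c)² = (0.5×0.116)² = 0.00336;  (1·δr/r)² = (1×0.0673)² = 0.00453;  (-1·δd/d)² = (-1×0.0390)² = 0.00152;  (1·δp/p)² = (1×0.0803)² = 0.00645
δQ/Q = √(0.0159) = 0.126
Q = 3549, so δQ = 0.126 × 3549 = 447.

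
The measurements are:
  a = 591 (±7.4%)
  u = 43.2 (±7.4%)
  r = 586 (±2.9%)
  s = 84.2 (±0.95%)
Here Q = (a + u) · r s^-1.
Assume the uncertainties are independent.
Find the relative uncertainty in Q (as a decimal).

0.0756

Let w = a + u = 634. δw = √(δa² + δu²) = √(1910 + 10.2) = 43.9, so δw/w = 0.0691.
Q is then a monomial in w, r, s:
δQ/Q = √((δw/w)² + (1·δr/r)² + (-1·δs/s)²) = √(0.00478 + 0.000841 + 9.02e-05) = 0.0756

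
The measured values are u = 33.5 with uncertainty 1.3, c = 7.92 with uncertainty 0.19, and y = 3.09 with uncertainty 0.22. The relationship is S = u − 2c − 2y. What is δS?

S is a linear combination, so absolute uncertainties add in quadrature:
  (δu)² = 1.69;  (2·δc)² = 0.144;  (2·δy)² = 0.194
δS = √(2.03) = 1.42

1.42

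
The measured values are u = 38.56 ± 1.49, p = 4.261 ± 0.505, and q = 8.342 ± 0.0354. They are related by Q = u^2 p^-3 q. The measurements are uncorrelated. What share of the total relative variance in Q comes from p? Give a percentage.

95.5%

(δQ/Q)² = (2·δu/u)² + (-3·δp/p)² + (1·δq/q)²
  u term: (2×0.0386)² = 0.00597
  p term: (-3×0.119)² = 0.126
  q term: (1×0.00424)² = 1.8e-05
Total = 0.132. Share from p = 0.126/0.132 = 0.955.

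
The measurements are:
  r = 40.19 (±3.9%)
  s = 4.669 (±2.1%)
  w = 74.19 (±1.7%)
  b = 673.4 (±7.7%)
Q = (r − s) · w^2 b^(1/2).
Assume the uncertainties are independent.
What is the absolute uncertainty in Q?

3.44e+05

Let u = r − s = 35.52. δu = √(δr² + δs²) = √(2.46 + 0.00961) = 1.57, so δu/u = 0.0442.
Q is then a monomial in u, w, b:
δQ/Q = √((δu/u)² + (2·δw/w)² + (½·δb/b)²) = √(0.00195 + 0.00116 + 0.00148) = 0.0678
Q = 5.074e+06, so δQ = 0.0678 × 5.074e+06 = 3.44e+05.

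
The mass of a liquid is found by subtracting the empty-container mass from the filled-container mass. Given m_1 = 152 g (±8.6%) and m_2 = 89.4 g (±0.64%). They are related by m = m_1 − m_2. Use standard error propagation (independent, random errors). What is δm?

Each term contributes (cᵢ δxᵢ)² to (δm)²:
  (δm_1)² = 171;  (δm_2)² = 0.327
δm = √(171) = 13.1 g

13.1 g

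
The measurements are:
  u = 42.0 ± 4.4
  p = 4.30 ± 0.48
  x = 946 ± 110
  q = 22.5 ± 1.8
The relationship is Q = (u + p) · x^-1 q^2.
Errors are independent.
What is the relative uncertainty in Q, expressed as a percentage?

22.0%

Let w = u + p = 46.3. δw = √(δu² + δp²) = √(19.4 + 0.230) = 4.43, so δw/w = 0.0956.
Q is then a monomial in w, x, q:
δQ/Q = √((δw/w)² + (-1·δx/x)² + (2·δq/q)²) = √(0.00914 + 0.0135 + 0.0256) = 0.220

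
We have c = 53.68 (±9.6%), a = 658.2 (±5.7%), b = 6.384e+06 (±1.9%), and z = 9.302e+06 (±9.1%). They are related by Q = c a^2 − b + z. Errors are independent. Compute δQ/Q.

Let p = c·a^2 = 2.326e+07. δp/p = √((1·δc/c)² + (2·δa/a)²) = √(0.00922 + 0.0130) = 0.149, so δp = 3.47e+06.
Q = p − b + z: δQ = √(δp² + δb² + δz²) = √(1.2e+13 + 1.47e+10 + 7.17e+11) = 3.57e+06
Q = 2.617e+07, so δQ/Q = 3.57e+06/2.617e+07 = 0.136.

0.136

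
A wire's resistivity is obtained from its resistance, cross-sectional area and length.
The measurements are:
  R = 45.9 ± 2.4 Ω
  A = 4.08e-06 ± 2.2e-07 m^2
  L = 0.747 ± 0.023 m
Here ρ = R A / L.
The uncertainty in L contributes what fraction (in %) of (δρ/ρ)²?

(δρ/ρ)² = (1·δR/R)² + (1·δA/A)² + (-1·δL/L)²
  R term: (1×0.0523)² = 0.00273
  A term: (1×0.0539)² = 0.00291
  L term: (-1×0.0308)² = 0.000948
Total = 0.00659. Share from L = 0.000948/0.00659 = 0.144.

14.4%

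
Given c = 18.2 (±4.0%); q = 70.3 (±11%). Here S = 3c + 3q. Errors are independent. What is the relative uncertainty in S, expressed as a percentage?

Each term contributes (cᵢ δxᵢ)² to (δS)²:
  (3·δc)² = 4.77;  (3·δq)² = 538
δS = √(543) = 23.3
S = 266, so δS/S = 23.3/266 = 0.0878.

8.78%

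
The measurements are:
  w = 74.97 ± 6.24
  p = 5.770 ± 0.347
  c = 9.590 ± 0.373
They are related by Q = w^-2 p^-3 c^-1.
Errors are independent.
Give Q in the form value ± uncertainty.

(9.658 ± 2.40) × 10^-8

Q is a product of powers, so relative uncertainties combine in quadrature:
  (-2·δw/w)² = (-2×0.0832)² = 0.0277;  (-3·δp/p)² = (-3×0.0601)² = 0.0325;  (-1·δc/c)² = (-1×0.0389)² = 0.00151
δQ/Q = √(0.0618) = 0.249
Q = 9.658e-08, so δQ = 0.249 × 9.658e-08 = 2.4e-08.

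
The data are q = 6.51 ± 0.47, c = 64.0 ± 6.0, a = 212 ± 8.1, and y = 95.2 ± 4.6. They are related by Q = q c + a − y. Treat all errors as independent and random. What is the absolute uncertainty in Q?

50.2

Let p = q·c = 417. δp/p = √((1·δq/q)² + (1·δc/c)²) = √(0.00521 + 0.00879) = 0.118, so δp = 49.3.
Q = p + a − y: δQ = √(δp² + δa² + δy²) = √(2430 + 65.6 + 21.2) = 50.2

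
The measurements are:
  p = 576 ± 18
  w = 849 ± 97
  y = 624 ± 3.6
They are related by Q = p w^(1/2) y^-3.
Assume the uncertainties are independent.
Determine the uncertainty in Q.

4.65e-06

Since Q is a product/quotient, work with relative uncertainties:
  (1·δp/p)² = (1×0.0312)² = 0.000977;  (½·δw/w)² = (0.5×0.114)² = 0.00326;  (-3·δy/y)² = (-3×0.00577)² = 0.000300
δQ/Q = √(0.00454) = 0.0674
Q = 6.91e-05, so δQ = 0.0674 × 6.91e-05 = 4.65e-06.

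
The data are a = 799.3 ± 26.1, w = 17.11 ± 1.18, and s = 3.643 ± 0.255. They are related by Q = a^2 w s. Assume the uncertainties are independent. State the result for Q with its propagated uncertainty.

(3.982 ± 0.470) × 10^7

Relative error in a monomial: (δQ/Q)² = Σ (nᵢ · δxᵢ/xᵢ)².
  (2·δa/a)² = (2×0.0327)² = 0.00427;  (1·δw/w)² = (1×0.0690)² = 0.00476;  (1·δs/s)² = (1×0.0700)² = 0.00490
δQ/Q = √(0.0139) = 0.118
Q = 3.982e+07, so δQ = 0.118 × 3.982e+07 = 4.7e+06.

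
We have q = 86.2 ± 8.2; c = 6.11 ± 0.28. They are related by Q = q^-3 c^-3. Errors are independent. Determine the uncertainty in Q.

2.17e-09

Since Q is a product/quotient, work with relative uncertainties:
  (-3·δq/q)² = (-3×0.0951)² = 0.0814;  (-3·δc/c)² = (-3×0.0458)² = 0.0189
δQ/Q = √(0.100) = 0.317
Q = 6.84e-09, so δQ = 0.317 × 6.84e-09 = 2.17e-09.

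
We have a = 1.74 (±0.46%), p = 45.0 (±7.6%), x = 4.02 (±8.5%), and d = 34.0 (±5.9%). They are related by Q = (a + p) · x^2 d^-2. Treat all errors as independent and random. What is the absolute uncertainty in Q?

0.143

Let u = a + p = 46.7. δu = √(δa² + δp²) = √(6.41e-05 + 11.7) = 3.42, so δu/u = 0.0732.
Q is then a monomial in u, x, d:
δQ/Q = √((δu/u)² + (2·δx/x)² + (-2·δd/d)²) = √(0.00535 + 0.0289 + 0.0139) = 0.219
Q = 0.653, so δQ = 0.219 × 0.653 = 0.143.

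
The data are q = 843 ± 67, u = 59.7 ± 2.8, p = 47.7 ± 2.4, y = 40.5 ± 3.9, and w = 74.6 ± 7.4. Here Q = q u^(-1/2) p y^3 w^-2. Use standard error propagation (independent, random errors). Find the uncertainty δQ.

22600

Q is a product of powers, so relative uncertainties combine in quadrature:
  (1·δq/q)² = (1×0.0795)² = 0.00632;  (−½·δu/u)² = (-0.5×0.0469)² = 0.000550;  (1·δp/p)² = (1×0.0503)² = 0.00253;  (3·δy/y)² = (3×0.0963)² = 0.0835;  (-2·δw/w)² = (-2×0.0992)² = 0.0394
δQ/Q = √(0.132) = 0.364
Q = 62100, so δQ = 0.364 × 62100 = 22600.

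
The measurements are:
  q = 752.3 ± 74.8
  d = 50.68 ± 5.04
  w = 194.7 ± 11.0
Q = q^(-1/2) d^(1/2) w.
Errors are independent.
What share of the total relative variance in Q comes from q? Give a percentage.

30.4%

(δQ/Q)² = (−½·δq/q)² + (½·δd/d)² + (1·δw/w)²
  q term: (-0.5×0.0994)² = 0.00247
  d term: (0.5×0.0994)² = 0.00247
  w term: (1×0.0565)² = 0.00319
Total = 0.00814. Share from q = 0.00247/0.00814 = 0.304.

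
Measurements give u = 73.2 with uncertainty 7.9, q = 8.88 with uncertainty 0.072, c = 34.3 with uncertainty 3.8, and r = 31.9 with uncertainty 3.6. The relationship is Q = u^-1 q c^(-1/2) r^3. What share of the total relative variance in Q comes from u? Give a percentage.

(δQ/Q)² = (-1·δu/u)² + (1·δq/q)² + (−½·δc/c)² + (3·δr/r)²
  u term: (-1×0.108)² = 0.0116
  q term: (1×0.00811)² = 6.57e-05
  c term: (-0.5×0.111)² = 0.00307
  r term: (3×0.113)² = 0.115
Total = 0.129. Share from u = 0.0116/0.129 = 0.0900.

9.00%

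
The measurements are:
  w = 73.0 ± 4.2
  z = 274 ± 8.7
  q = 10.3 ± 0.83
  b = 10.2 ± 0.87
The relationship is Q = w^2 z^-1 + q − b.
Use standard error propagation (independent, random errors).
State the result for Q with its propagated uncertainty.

19.5 ± 2.61

Let p = w^2·z^-1 = 19.4. δp/p = √((2·δw/w)² + (-1·δz/z)²) = √(0.0132 + 0.00101) = 0.119, so δp = 2.32.
Q = p + q − b: δQ = √(δp² + δq² + δb²) = √(5.39 + 0.689 + 0.757) = 2.61
Q = 19.5.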